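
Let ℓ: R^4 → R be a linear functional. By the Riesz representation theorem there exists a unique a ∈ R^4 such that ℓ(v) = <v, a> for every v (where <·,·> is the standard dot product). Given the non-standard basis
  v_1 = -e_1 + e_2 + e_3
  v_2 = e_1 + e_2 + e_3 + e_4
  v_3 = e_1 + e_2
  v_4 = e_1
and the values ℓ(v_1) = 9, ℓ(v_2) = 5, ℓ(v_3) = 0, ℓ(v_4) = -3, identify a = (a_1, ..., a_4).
a = (-3, 3, 3, 2)

Write a = (a_1, ..., a_4) in the standard basis. For each basis vector v_i, ℓ(v_i) = <v_i, a> is a linear equation in the a_j's. Collect the n equations into a matrix system V a = ℓ, where row i of V is v_i (expressed in the standard basis). Since V is invertible (lower-triangular with 1s on the diagonal, up to permutation), solve by back-substitution:
  V =
[[-1, 1, 1, 0],
 [1, 1, 1, 1],
 [1, 1, 0, 0],
 [1, 0, 0, 0]]
  V a = (9, 5, 0, -3)
Solving gives a = (-3, 3, 3, 2).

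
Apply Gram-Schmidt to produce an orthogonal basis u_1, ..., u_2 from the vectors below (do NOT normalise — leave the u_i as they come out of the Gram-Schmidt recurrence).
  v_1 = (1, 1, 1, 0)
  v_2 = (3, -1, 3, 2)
Orthogonal basis:
  u_1 = (1, 1, 1, 0)
  u_2 = (4/3, -8/3, 4/3, 2)

Apply the Gram-Schmidt recurrence
  u_1 = v_1
  u_i = v_i − Σ_{j<i} ((v_i · u_j) / (u_j · u_j)) · u_j.

Step by step this gives:
  u_1 = (1, 1, 1, 0)
  u_2 = (4/3, -8/3, 4/3, 2)

Orthogonality check:
  u_2 · u_1 = 0 (should be 0)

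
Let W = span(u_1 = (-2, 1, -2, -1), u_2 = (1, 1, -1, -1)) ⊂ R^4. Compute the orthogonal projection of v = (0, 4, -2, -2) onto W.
proj_W(v) = (1/3, 7/3, -3, -7/3)

Set up U = [u_1 | ... | u_2] ∈ R^(4×2). The projector onto W = col(U) is P = U (U^T U)^(-1) U^T.
Compute U^T U =
  [10, 2]
  [2, 4],
and U^T v = (10, 8).
Solve U^T U · c = U^T v for the coefficients: c = (2/3, 5/3). The projection is proj_W(v) = U c.
Check: (v - proj_W(v)) · u_1 = 0  (should be 0).
Check: (v - proj_W(v)) · u_2 = 0  (should be 0).
Result: proj_W(v) = (1/3, 7/3, -3, -7/3).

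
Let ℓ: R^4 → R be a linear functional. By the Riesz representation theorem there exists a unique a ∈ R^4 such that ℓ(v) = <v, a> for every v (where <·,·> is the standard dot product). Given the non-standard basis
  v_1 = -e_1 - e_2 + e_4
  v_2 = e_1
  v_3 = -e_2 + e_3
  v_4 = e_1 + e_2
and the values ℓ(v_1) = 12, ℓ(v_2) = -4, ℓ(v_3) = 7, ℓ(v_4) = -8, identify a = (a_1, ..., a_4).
a = (-4, -4, 3, 4)

Write a = (a_1, ..., a_4) in the standard basis. For each basis vector v_i, ℓ(v_i) = <v_i, a> is a linear equation in the a_j's. Collect the n equations into a matrix system V a = ℓ, where row i of V is v_i (expressed in the standard basis). Since V is invertible (lower-triangular with 1s on the diagonal, up to permutation), solve by back-substitution:
  V =
[[-1, -1, 0, 1],
 [1, 0, 0, 0],
 [0, -1, 1, 0],
 [1, 1, 0, 0]]
  V a = (12, -4, 7, -8)
Solving gives a = (-4, -4, 3, 4).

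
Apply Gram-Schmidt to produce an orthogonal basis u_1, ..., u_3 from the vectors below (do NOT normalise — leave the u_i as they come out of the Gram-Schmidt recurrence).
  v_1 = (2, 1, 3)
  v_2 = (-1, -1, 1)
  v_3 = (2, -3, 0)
Orthogonal basis:
  u_1 = (2, 1, 3)
  u_2 = (-1, -1, 1)
  u_3 = (46/21, -115/42, -23/42)

Apply the Gram-Schmidt recurrence
  u_1 = v_1
  u_i = v_i − Σ_{j<i} ((v_i · u_j) / (u_j · u_j)) · u_j.

Step by step this gives:
  u_1 = (2, 1, 3)
  u_2 = (-1, -1, 1)
  u_3 = (46/21, -115/42, -23/42)

Orthogonality check:
  u_2 · u_1 = 0 (should be 0)
  u_3 · u_1 = 0 (should be 0)
  u_3 · u_2 = 0 (should be 0)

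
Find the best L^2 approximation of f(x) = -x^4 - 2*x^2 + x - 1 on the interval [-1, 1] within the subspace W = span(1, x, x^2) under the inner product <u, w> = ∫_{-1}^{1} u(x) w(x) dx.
g(x) = -20*x^2/7 + x - 32/35

The best approximation g ∈ W is the orthogonal projection of f onto W. Writing g = a_0 + a_1 x + a_2 x^2, the coefficients solve the normal equations G · a = b where
  G_{ij} = <φ_i, φ_j> and b_i = <f, φ_i>, with φ_0 = 1, φ_1 = x, φ_2 = x^2.
G =
  [2, 0, 2/3]
  [0, 2/3, 0]
  [2/3, 0, 2/5],
b = (-56/15, 2/3, -184/105).
Solving gives a_0 = -32/35, a_1 = 1, a_2 = -20/7, so
  g(x) = -20*x^2/7 + x - 32/35.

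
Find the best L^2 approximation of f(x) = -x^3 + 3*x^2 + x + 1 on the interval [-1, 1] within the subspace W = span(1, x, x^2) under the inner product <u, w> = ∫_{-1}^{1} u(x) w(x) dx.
g(x) = 3*x^2 + 2*x/5 + 1

The best approximation g ∈ W is the orthogonal projection of f onto W. Writing g = a_0 + a_1 x + a_2 x^2, the coefficients solve the normal equations G · a = b where
  G_{ij} = <φ_i, φ_j> and b_i = <f, φ_i>, with φ_0 = 1, φ_1 = x, φ_2 = x^2.
G =
  [2, 0, 2/3]
  [0, 2/3, 0]
  [2/3, 0, 2/5],
b = (4, 4/15, 28/15).
Solving gives a_0 = 1, a_1 = 2/5, a_2 = 3, so
  g(x) = 3*x^2 + 2*x/5 + 1.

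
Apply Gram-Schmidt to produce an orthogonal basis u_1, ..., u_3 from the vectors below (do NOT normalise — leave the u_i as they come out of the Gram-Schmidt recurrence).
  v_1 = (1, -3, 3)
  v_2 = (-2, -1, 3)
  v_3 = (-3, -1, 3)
Orthogonal basis:
  u_1 = (1, -3, 3)
  u_2 = (-48/19, 11/19, 27/19)
  u_3 = (-18/83, -27/83, -21/83)

Apply the Gram-Schmidt recurrence
  u_1 = v_1
  u_i = v_i − Σ_{j<i} ((v_i · u_j) / (u_j · u_j)) · u_j.

Step by step this gives:
  u_1 = (1, -3, 3)
  u_2 = (-48/19, 11/19, 27/19)
  u_3 = (-18/83, -27/83, -21/83)

Orthogonality check:
  u_2 · u_1 = 0 (should be 0)
  u_3 · u_1 = 0 (should be 0)
  u_3 · u_2 = 0 (should be 0)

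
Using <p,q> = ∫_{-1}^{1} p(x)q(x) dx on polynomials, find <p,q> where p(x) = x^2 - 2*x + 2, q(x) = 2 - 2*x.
<p,q> = 12

Expand the product: p(x)·q(x) = -2*x^3 + 6*x^2 - 8*x + 4.
∫_{-1}^{1} of each monomial x^k gives [2/(k+1) if k even, 0 if k odd]. Integrating term-by-term (or equivalently evaluating the antiderivative F(x) = -x^4/2 + 2*x^3 - 4*x^2 + 4*x at the endpoints):
  F(1) − F(−1) = 3/2 − (-21/2) = 12.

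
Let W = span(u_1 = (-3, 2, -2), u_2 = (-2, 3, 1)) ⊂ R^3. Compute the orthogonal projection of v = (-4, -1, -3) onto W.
proj_W(v) = (-60/23, 5/23, -89/23)

Set up U = [u_1 | ... | u_2] ∈ R^(3×2). The projector onto W = col(U) is P = U (U^T U)^(-1) U^T.
Compute U^T U =
  [17, 10]
  [10, 14],
and U^T v = (16, 2).
Solve U^T U · c = U^T v for the coefficients: c = (34/23, -21/23). The projection is proj_W(v) = U c.
Check: (v - proj_W(v)) · u_1 = 0  (should be 0).
Check: (v - proj_W(v)) · u_2 = 0  (should be 0).
Result: proj_W(v) = (-60/23, 5/23, -89/23).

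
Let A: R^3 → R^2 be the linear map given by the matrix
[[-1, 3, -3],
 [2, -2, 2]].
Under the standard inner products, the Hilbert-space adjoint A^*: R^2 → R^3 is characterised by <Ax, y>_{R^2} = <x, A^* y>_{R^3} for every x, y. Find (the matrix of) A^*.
A^* = A^T =
[[-1, 2],
 [3, -2],
 [-3, 2]]

For real matrices with standard dot products, the defining identity <Ax, y> = <x, A^* y> gives (Ax)^T y = x^T (A^*) y, i.e. x^T A^T y = x^T (A^*) y. Since this holds for all x, y, we must have A^* = A^T. Therefore
A^* =
[[-1, 2],
 [3, -2],
 [-3, 2]].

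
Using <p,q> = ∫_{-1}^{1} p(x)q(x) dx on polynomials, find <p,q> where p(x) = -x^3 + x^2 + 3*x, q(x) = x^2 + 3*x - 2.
<p,q> = 58/15

Expand the product: p(x)·q(x) = -x^5 - 2*x^4 + 8*x^3 + 7*x^2 - 6*x.
∫_{-1}^{1} of each monomial x^k gives [2/(k+1) if k even, 0 if k odd]. Integrating term-by-term (or equivalently evaluating the antiderivative F(x) = -x^6/6 - 2*x^5/5 + 2*x^4 + 7*x^3/3 - 3*x^2 at the endpoints):
  F(1) − F(−1) = 23/30 − (-31/10) = 58/15.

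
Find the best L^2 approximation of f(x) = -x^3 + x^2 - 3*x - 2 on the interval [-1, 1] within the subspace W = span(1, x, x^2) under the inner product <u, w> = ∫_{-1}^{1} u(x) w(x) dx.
g(x) = x^2 - 18*x/5 - 2

The best approximation g ∈ W is the orthogonal projection of f onto W. Writing g = a_0 + a_1 x + a_2 x^2, the coefficients solve the normal equations G · a = b where
  G_{ij} = <φ_i, φ_j> and b_i = <f, φ_i>, with φ_0 = 1, φ_1 = x, φ_2 = x^2.
G =
  [2, 0, 2/3]
  [0, 2/3, 0]
  [2/3, 0, 2/5],
b = (-10/3, -12/5, -14/15).
Solving gives a_0 = -2, a_1 = -18/5, a_2 = 1, so
  g(x) = x^2 - 18*x/5 - 2.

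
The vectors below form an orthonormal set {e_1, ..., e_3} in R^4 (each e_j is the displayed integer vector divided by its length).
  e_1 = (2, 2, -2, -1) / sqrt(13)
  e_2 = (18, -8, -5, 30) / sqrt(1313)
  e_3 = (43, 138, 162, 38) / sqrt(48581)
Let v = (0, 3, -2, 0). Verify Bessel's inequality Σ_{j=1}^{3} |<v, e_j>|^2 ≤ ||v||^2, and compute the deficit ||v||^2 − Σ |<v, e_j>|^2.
Σ |<v, e_j>|^2 = 3852/481; ||v||^2 = 13; deficit = 2401/481

Write each e_j = u_j / sqrt(<u_j, u_j>) where u_j is the displayed integer vector. Then <v, e_j> = <v, u_j> / sqrt(<u_j, u_j>), so |<v, e_j>|^2 = <v, u_j>^2 / <u_j, u_j>.
Coefficients: <v, e_1> = 10/sqrt(13), <v, e_2> = -14/sqrt(1313), <v, e_3> = 90/sqrt(48581).
Square and sum: Σ |<v, e_j>|^2 = 3852/481.
Compute ||v||^2 = v·v = 13.
Deficit = 13 − 3852/481 = 2401/481 ≥ 0, confirming Bessel's inequality. (The deficit equals ||v − Σ <v,e_j> e_j||^2, the squared distance from v to span{e_j}.)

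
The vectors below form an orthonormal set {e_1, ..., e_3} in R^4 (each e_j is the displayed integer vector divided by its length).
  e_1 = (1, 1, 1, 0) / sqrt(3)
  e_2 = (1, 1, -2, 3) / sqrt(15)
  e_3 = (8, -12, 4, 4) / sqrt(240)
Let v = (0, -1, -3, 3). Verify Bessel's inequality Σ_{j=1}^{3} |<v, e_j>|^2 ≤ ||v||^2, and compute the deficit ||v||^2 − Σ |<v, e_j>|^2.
Σ |<v, e_j>|^2 = 19; ||v||^2 = 19; deficit = 0

Write each e_j = u_j / sqrt(<u_j, u_j>) where u_j is the displayed integer vector. Then <v, e_j> = <v, u_j> / sqrt(<u_j, u_j>), so |<v, e_j>|^2 = <v, u_j>^2 / <u_j, u_j>.
Coefficients: <v, e_1> = -4/sqrt(3), <v, e_2> = 14/sqrt(15), <v, e_3> = 12/sqrt(240).
Square and sum: Σ |<v, e_j>|^2 = 19.
Compute ||v||^2 = v·v = 19.
Deficit = 19 − 19 = 0 ≥ 0, confirming Bessel's inequality. (The deficit equals ||v − Σ <v,e_j> e_j||^2, the squared distance from v to span{e_j}.)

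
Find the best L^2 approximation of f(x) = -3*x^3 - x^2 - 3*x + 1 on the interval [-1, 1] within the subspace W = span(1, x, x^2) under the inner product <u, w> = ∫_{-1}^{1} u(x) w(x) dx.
g(x) = -x^2 - 24*x/5 + 1

The best approximation g ∈ W is the orthogonal projection of f onto W. Writing g = a_0 + a_1 x + a_2 x^2, the coefficients solve the normal equations G · a = b where
  G_{ij} = <φ_i, φ_j> and b_i = <f, φ_i>, with φ_0 = 1, φ_1 = x, φ_2 = x^2.
G =
  [2, 0, 2/3]
  [0, 2/3, 0]
  [2/3, 0, 2/5],
b = (4/3, -16/5, 4/15).
Solving gives a_0 = 1, a_1 = -24/5, a_2 = -1, so
  g(x) = -x^2 - 24*x/5 + 1.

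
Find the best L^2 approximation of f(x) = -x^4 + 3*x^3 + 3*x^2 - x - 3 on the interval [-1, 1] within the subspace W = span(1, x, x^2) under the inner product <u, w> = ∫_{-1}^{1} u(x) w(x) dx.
g(x) = 15*x^2/7 + 4*x/5 - 102/35

The best approximation g ∈ W is the orthogonal projection of f onto W. Writing g = a_0 + a_1 x + a_2 x^2, the coefficients solve the normal equations G · a = b where
  G_{ij} = <φ_i, φ_j> and b_i = <f, φ_i>, with φ_0 = 1, φ_1 = x, φ_2 = x^2.
G =
  [2, 0, 2/3]
  [0, 2/3, 0]
  [2/3, 0, 2/5],
b = (-22/5, 8/15, -38/35).
Solving gives a_0 = -102/35, a_1 = 4/5, a_2 = 15/7, so
  g(x) = 15*x^2/7 + 4*x/5 - 102/35.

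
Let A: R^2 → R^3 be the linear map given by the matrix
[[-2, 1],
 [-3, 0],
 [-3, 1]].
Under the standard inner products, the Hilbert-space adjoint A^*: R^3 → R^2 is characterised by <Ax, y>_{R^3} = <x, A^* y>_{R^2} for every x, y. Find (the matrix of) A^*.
A^* = A^T =
[[-2, -3, -3],
 [1, 0, 1]]

For real matrices with standard dot products, the defining identity <Ax, y> = <x, A^* y> gives (Ax)^T y = x^T (A^*) y, i.e. x^T A^T y = x^T (A^*) y. Since this holds for all x, y, we must have A^* = A^T. Therefore
A^* =
[[-2, -3, -3],
 [1, 0, 1]].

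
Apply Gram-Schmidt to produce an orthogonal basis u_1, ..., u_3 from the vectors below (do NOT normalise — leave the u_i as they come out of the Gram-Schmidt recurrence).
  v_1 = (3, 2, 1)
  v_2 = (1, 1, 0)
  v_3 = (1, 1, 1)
Orthogonal basis:
  u_1 = (3, 2, 1)
  u_2 = (-1/14, 2/7, -5/14)
  u_3 = (-1/3, 1/3, 1/3)

Apply the Gram-Schmidt recurrence
  u_1 = v_1
  u_i = v_i − Σ_{j<i} ((v_i · u_j) / (u_j · u_j)) · u_j.

Step by step this gives:
  u_1 = (3, 2, 1)
  u_2 = (-1/14, 2/7, -5/14)
  u_3 = (-1/3, 1/3, 1/3)

Orthogonality check:
  u_2 · u_1 = 0 (should be 0)
  u_3 · u_1 = 0 (should be 0)
  u_3 · u_2 = 0 (should be 0)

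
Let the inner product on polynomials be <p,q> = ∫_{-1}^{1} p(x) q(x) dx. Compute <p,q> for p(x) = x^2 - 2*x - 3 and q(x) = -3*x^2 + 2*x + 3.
<p,q> = -208/15

Expand the product: p(x)·q(x) = -3*x^4 + 8*x^3 + 8*x^2 - 12*x - 9.
∫_{-1}^{1} of each monomial x^k gives [2/(k+1) if k even, 0 if k odd]. Integrating term-by-term (or equivalently evaluating the antiderivative F(x) = -3*x^5/5 + 2*x^4 + 8*x^3/3 - 6*x^2 - 9*x at the endpoints):
  F(1) − F(−1) = -164/15 − (44/15) = -208/15.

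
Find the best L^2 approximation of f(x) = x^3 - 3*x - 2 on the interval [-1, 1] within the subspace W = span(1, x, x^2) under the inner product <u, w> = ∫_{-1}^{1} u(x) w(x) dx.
g(x) = -12*x/5 - 2

The best approximation g ∈ W is the orthogonal projection of f onto W. Writing g = a_0 + a_1 x + a_2 x^2, the coefficients solve the normal equations G · a = b where
  G_{ij} = <φ_i, φ_j> and b_i = <f, φ_i>, with φ_0 = 1, φ_1 = x, φ_2 = x^2.
G =
  [2, 0, 2/3]
  [0, 2/3, 0]
  [2/3, 0, 2/5],
b = (-4, -8/5, -4/3).
Solving gives a_0 = -2, a_1 = -12/5, a_2 = 0, so
  g(x) = -12*x/5 - 2.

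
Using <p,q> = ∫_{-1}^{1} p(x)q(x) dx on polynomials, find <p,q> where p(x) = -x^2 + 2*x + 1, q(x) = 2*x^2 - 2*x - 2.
<p,q> = -24/5

Expand the product: p(x)·q(x) = -2*x^4 + 6*x^3 - 6*x - 2.
∫_{-1}^{1} of each monomial x^k gives [2/(k+1) if k even, 0 if k odd]. Integrating term-by-term (or equivalently evaluating the antiderivative F(x) = -2*x^5/5 + 3*x^4/2 - 3*x^2 - 2*x at the endpoints):
  F(1) − F(−1) = -39/10 − (9/10) = -24/5.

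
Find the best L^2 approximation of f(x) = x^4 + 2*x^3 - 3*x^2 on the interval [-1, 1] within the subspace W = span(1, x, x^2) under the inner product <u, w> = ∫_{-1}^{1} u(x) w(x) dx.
g(x) = -15*x^2/7 + 6*x/5 - 3/35

The best approximation g ∈ W is the orthogonal projection of f onto W. Writing g = a_0 + a_1 x + a_2 x^2, the coefficients solve the normal equations G · a = b where
  G_{ij} = <φ_i, φ_j> and b_i = <f, φ_i>, with φ_0 = 1, φ_1 = x, φ_2 = x^2.
G =
  [2, 0, 2/3]
  [0, 2/3, 0]
  [2/3, 0, 2/5],
b = (-8/5, 4/5, -32/35).
Solving gives a_0 = -3/35, a_1 = 6/5, a_2 = -15/7, so
  g(x) = -15*x^2/7 + 6*x/5 - 3/35.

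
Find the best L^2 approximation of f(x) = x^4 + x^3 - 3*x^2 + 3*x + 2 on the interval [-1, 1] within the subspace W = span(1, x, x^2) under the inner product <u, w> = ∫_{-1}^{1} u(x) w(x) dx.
g(x) = -15*x^2/7 + 18*x/5 + 67/35

The best approximation g ∈ W is the orthogonal projection of f onto W. Writing g = a_0 + a_1 x + a_2 x^2, the coefficients solve the normal equations G · a = b where
  G_{ij} = <φ_i, φ_j> and b_i = <f, φ_i>, with φ_0 = 1, φ_1 = x, φ_2 = x^2.
G =
  [2, 0, 2/3]
  [0, 2/3, 0]
  [2/3, 0, 2/5],
b = (12/5, 12/5, 44/105).
Solving gives a_0 = 67/35, a_1 = 18/5, a_2 = -15/7, so
  g(x) = -15*x^2/7 + 18*x/5 + 67/35.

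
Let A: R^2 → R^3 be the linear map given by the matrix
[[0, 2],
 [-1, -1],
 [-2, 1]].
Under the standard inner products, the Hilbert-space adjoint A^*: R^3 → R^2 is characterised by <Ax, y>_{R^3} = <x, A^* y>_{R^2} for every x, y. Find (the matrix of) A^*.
A^* = A^T =
[[0, -1, -2],
 [2, -1, 1]]

For real matrices with standard dot products, the defining identity <Ax, y> = <x, A^* y> gives (Ax)^T y = x^T (A^*) y, i.e. x^T A^T y = x^T (A^*) y. Since this holds for all x, y, we must have A^* = A^T. Therefore
A^* =
[[0, -1, -2],
 [2, -1, 1]].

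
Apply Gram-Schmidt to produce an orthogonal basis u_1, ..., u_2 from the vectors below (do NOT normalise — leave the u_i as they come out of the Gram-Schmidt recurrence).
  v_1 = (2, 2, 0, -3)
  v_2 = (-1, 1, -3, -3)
Orthogonal basis:
  u_1 = (2, 2, 0, -3)
  u_2 = (-35/17, -1/17, -3, -24/17)

Apply the Gram-Schmidt recurrence
  u_1 = v_1
  u_i = v_i − Σ_{j<i} ((v_i · u_j) / (u_j · u_j)) · u_j.

Step by step this gives:
  u_1 = (2, 2, 0, -3)
  u_2 = (-35/17, -1/17, -3, -24/17)

Orthogonality check:
  u_2 · u_1 = 0 (should be 0)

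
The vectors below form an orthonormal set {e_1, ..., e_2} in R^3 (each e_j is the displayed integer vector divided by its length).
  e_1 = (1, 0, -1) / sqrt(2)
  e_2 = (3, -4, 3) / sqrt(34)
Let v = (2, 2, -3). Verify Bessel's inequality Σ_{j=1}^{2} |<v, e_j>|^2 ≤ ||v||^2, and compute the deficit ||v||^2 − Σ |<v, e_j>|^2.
Σ |<v, e_j>|^2 = 273/17; ||v||^2 = 17; deficit = 16/17

Write each e_j = u_j / sqrt(<u_j, u_j>) where u_j is the displayed integer vector. Then <v, e_j> = <v, u_j> / sqrt(<u_j, u_j>), so |<v, e_j>|^2 = <v, u_j>^2 / <u_j, u_j>.
Coefficients: <v, e_1> = 5/sqrt(2), <v, e_2> = -11/sqrt(34).
Square and sum: Σ |<v, e_j>|^2 = 273/17.
Compute ||v||^2 = v·v = 17.
Deficit = 17 − 273/17 = 16/17 ≥ 0, confirming Bessel's inequality. (The deficit equals ||v − Σ <v,e_j> e_j||^2, the squared distance from v to span{e_j}.)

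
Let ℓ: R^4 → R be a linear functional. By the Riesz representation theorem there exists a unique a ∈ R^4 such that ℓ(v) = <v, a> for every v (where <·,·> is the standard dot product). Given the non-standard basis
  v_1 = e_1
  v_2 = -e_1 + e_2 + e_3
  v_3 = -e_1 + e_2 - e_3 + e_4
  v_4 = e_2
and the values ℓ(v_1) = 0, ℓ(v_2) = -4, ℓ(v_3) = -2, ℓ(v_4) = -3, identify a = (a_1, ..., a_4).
a = (0, -3, -1, 0)

Write a = (a_1, ..., a_4) in the standard basis. For each basis vector v_i, ℓ(v_i) = <v_i, a> is a linear equation in the a_j's. Collect the n equations into a matrix system V a = ℓ, where row i of V is v_i (expressed in the standard basis). Since V is invertible (lower-triangular with 1s on the diagonal, up to permutation), solve by back-substitution:
  V =
[[1, 0, 0, 0],
 [-1, 1, 1, 0],
 [-1, 1, -1, 1],
 [0, 1, 0, 0]]
  V a = (0, -4, -2, -3)
Solving gives a = (0, -3, -1, 0).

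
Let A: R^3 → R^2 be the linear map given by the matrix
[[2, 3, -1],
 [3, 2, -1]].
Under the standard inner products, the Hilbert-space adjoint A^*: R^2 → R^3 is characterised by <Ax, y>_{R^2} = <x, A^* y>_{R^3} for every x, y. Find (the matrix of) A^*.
A^* = A^T =
[[2, 3],
 [3, 2],
 [-1, -1]]

For real matrices with standard dot products, the defining identity <Ax, y> = <x, A^* y> gives (Ax)^T y = x^T (A^*) y, i.e. x^T A^T y = x^T (A^*) y. Since this holds for all x, y, we must have A^* = A^T. Therefore
A^* =
[[2, 3],
 [3, 2],
 [-1, -1]].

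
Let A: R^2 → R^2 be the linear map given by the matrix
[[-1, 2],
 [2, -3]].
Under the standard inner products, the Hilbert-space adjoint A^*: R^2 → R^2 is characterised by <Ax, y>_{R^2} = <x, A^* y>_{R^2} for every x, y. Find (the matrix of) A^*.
A^* = A^T =
[[-1, 2],
 [2, -3]]

For real matrices with standard dot products, the defining identity <Ax, y> = <x, A^* y> gives (Ax)^T y = x^T (A^*) y, i.e. x^T A^T y = x^T (A^*) y. Since this holds for all x, y, we must have A^* = A^T. Therefore
A^* =
[[-1, 2],
 [2, -3]].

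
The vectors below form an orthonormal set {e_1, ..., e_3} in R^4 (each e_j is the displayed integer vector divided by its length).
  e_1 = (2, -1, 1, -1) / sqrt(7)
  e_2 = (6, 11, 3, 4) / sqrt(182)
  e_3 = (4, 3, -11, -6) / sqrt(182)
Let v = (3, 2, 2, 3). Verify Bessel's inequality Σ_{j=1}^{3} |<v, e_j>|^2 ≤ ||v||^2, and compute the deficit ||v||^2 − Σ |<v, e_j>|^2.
Σ |<v, e_j>|^2 = 157/7; ||v||^2 = 26; deficit = 25/7

Write each e_j = u_j / sqrt(<u_j, u_j>) where u_j is the displayed integer vector. Then <v, e_j> = <v, u_j> / sqrt(<u_j, u_j>), so |<v, e_j>|^2 = <v, u_j>^2 / <u_j, u_j>.
Coefficients: <v, e_1> = 3/sqrt(7), <v, e_2> = 58/sqrt(182), <v, e_3> = -22/sqrt(182).
Square and sum: Σ |<v, e_j>|^2 = 157/7.
Compute ||v||^2 = v·v = 26.
Deficit = 26 − 157/7 = 25/7 ≥ 0, confirming Bessel's inequality. (The deficit equals ||v − Σ <v,e_j> e_j||^2, the squared distance from v to span{e_j}.)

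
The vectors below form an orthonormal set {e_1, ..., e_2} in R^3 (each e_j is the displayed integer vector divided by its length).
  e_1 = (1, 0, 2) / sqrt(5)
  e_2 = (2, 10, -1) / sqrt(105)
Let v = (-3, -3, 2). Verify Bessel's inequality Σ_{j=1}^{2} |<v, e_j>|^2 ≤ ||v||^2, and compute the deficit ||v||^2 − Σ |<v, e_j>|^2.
Σ |<v, e_j>|^2 = 293/21; ||v||^2 = 22; deficit = 169/21

Write each e_j = u_j / sqrt(<u_j, u_j>) where u_j is the displayed integer vector. Then <v, e_j> = <v, u_j> / sqrt(<u_j, u_j>), so |<v, e_j>|^2 = <v, u_j>^2 / <u_j, u_j>.
Coefficients: <v, e_1> = 1/sqrt(5), <v, e_2> = -38/sqrt(105).
Square and sum: Σ |<v, e_j>|^2 = 293/21.
Compute ||v||^2 = v·v = 22.
Deficit = 22 − 293/21 = 169/21 ≥ 0, confirming Bessel's inequality. (The deficit equals ||v − Σ <v,e_j> e_j||^2, the squared distance from v to span{e_j}.)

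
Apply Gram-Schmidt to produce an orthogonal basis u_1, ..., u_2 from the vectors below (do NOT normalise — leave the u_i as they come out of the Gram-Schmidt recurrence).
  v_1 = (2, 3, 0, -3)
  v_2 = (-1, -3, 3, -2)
Orthogonal basis:
  u_1 = (2, 3, 0, -3)
  u_2 = (-6/11, -51/22, 3, -59/22)

Apply the Gram-Schmidt recurrence
  u_1 = v_1
  u_i = v_i − Σ_{j<i} ((v_i · u_j) / (u_j · u_j)) · u_j.

Step by step this gives:
  u_1 = (2, 3, 0, -3)
  u_2 = (-6/11, -51/22, 3, -59/22)

Orthogonality check:
  u_2 · u_1 = 0 (should be 0)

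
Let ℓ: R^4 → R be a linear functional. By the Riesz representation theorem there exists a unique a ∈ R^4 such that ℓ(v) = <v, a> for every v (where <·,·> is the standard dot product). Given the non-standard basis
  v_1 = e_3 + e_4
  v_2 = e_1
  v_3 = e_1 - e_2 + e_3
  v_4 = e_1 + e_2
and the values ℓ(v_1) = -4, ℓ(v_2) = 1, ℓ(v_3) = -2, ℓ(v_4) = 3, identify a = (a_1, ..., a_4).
a = (1, 2, -1, -3)

Write a = (a_1, ..., a_4) in the standard basis. For each basis vector v_i, ℓ(v_i) = <v_i, a> is a linear equation in the a_j's. Collect the n equations into a matrix system V a = ℓ, where row i of V is v_i (expressed in the standard basis). Since V is invertible (lower-triangular with 1s on the diagonal, up to permutation), solve by back-substitution:
  V =
[[0, 0, 1, 1],
 [1, 0, 0, 0],
 [1, -1, 1, 0],
 [1, 1, 0, 0]]
  V a = (-4, 1, -2, 3)
Solving gives a = (1, 2, -1, -3).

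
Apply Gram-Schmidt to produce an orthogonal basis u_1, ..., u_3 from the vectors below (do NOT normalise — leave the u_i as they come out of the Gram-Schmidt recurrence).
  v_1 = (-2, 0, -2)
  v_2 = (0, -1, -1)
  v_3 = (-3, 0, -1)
Orthogonal basis:
  u_1 = (-2, 0, -2)
  u_2 = (1/2, -1, -1/2)
  u_3 = (-2/3, -2/3, 2/3)

Apply the Gram-Schmidt recurrence
  u_1 = v_1
  u_i = v_i − Σ_{j<i} ((v_i · u_j) / (u_j · u_j)) · u_j.

Step by step this gives:
  u_1 = (-2, 0, -2)
  u_2 = (1/2, -1, -1/2)
  u_3 = (-2/3, -2/3, 2/3)

Orthogonality check:
  u_2 · u_1 = 0 (should be 0)
  u_3 · u_1 = 0 (should be 0)
  u_3 · u_2 = 0 (should be 0)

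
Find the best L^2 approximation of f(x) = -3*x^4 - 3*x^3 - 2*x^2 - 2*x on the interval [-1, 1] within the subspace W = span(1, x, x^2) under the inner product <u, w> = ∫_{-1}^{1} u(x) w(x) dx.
g(x) = -32*x^2/7 - 19*x/5 + 9/35

The best approximation g ∈ W is the orthogonal projection of f onto W. Writing g = a_0 + a_1 x + a_2 x^2, the coefficients solve the normal equations G · a = b where
  G_{ij} = <φ_i, φ_j> and b_i = <f, φ_i>, with φ_0 = 1, φ_1 = x, φ_2 = x^2.
G =
  [2, 0, 2/3]
  [0, 2/3, 0]
  [2/3, 0, 2/5],
b = (-38/15, -38/15, -58/35).
Solving gives a_0 = 9/35, a_1 = -19/5, a_2 = -32/7, so
  g(x) = -32*x^2/7 - 19*x/5 + 9/35.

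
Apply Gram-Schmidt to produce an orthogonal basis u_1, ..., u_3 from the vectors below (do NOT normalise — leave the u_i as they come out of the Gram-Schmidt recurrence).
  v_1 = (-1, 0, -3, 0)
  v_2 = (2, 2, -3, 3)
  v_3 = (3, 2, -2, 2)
Orthogonal basis:
  u_1 = (-1, 0, -3, 0)
  u_2 = (27/10, 2, -9/10, 3)
  u_3 = (159/211, 24/211, -53/211, -175/211)

Apply the Gram-Schmidt recurrence
  u_1 = v_1
  u_i = v_i − Σ_{j<i} ((v_i · u_j) / (u_j · u_j)) · u_j.

Step by step this gives:
  u_1 = (-1, 0, -3, 0)
  u_2 = (27/10, 2, -9/10, 3)
  u_3 = (159/211, 24/211, -53/211, -175/211)

Orthogonality check:
  u_2 · u_1 = 0 (should be 0)
  u_3 · u_1 = 0 (should be 0)
  u_3 · u_2 = 0 (should be 0)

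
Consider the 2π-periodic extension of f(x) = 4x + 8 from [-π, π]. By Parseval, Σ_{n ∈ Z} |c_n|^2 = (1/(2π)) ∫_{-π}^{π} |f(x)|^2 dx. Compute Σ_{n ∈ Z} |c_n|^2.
Σ |c_n|^2 = 16π^2/3 + 64

Expand and integrate term by term over [-π, π]:
  ∫ (4x)^2 dx = 16·(2π^3/3); ∫ 2·4·(8)·x dx = 0 (odd integrand); ∫ 8^2 dx = 64·2π.
So (1/(2π)) ∫_{-π}^{π} (4x + 8)^2 dx = 16π^2/3 + 64 = 16π^2/3 + 64.
Parseval ⇒ Σ |c_n|^2 = 16π^2/3 + 64.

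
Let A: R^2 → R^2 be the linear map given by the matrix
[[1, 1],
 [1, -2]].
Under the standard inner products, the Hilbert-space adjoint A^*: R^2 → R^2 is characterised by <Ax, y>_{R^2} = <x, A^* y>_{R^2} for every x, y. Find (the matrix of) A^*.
A^* = A^T =
[[1, 1],
 [1, -2]]

For real matrices with standard dot products, the defining identity <Ax, y> = <x, A^* y> gives (Ax)^T y = x^T (A^*) y, i.e. x^T A^T y = x^T (A^*) y. Since this holds for all x, y, we must have A^* = A^T. Therefore
A^* =
[[1, 1],
 [1, -2]].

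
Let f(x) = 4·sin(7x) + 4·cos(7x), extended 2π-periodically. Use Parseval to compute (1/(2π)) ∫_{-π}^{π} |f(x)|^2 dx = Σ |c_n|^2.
Σ |c_n|^2 = 16

Expand |f|^2 and use orthogonality of {sin(nx), cos(mx)} on [-π, π]:
  ∫_{-π}^{π} sin(nx)^2 dx = π, ∫ cos(mx)^2 dx = π, and cross terms integrate to 0.
So ∫_{-π}^{π} f(x)^2 dx = 4^2 · π + 4^2 · π = (16 + 16)π.
Divide by 2π: (16 + 16)/2 = 16.
By Parseval, this equals Σ |c_n|^2.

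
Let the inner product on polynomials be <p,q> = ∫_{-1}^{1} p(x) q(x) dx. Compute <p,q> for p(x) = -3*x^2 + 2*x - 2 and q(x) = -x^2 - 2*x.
<p,q> = -2/15

Expand the product: p(x)·q(x) = 3*x^4 + 4*x^3 - 2*x^2 + 4*x.
∫_{-1}^{1} of each monomial x^k gives [2/(k+1) if k even, 0 if k odd]. Integrating term-by-term (or equivalently evaluating the antiderivative F(x) = 3*x^5/5 + x^4 - 2*x^3/3 + 2*x^2 at the endpoints):
  F(1) − F(−1) = 44/15 − (46/15) = -2/15.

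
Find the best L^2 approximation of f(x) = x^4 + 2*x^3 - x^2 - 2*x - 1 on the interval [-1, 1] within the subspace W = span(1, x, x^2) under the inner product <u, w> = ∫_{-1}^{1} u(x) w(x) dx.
g(x) = -x^2/7 - 4*x/5 - 38/35

The best approximation g ∈ W is the orthogonal projection of f onto W. Writing g = a_0 + a_1 x + a_2 x^2, the coefficients solve the normal equations G · a = b where
  G_{ij} = <φ_i, φ_j> and b_i = <f, φ_i>, with φ_0 = 1, φ_1 = x, φ_2 = x^2.
G =
  [2, 0, 2/3]
  [0, 2/3, 0]
  [2/3, 0, 2/5],
b = (-34/15, -8/15, -82/105).
Solving gives a_0 = -38/35, a_1 = -4/5, a_2 = -1/7, so
  g(x) = -x^2/7 - 4*x/5 - 38/35.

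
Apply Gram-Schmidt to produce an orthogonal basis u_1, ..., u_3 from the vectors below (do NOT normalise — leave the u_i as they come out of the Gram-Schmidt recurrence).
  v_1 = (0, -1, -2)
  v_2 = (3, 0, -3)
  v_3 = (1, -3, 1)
Orthogonal basis:
  u_1 = (0, -1, -2)
  u_2 = (3, 6/5, -3/5)
  u_3 = (4/3, -8/3, 4/3)

Apply the Gram-Schmidt recurrence
  u_1 = v_1
  u_i = v_i − Σ_{j<i} ((v_i · u_j) / (u_j · u_j)) · u_j.

Step by step this gives:
  u_1 = (0, -1, -2)
  u_2 = (3, 6/5, -3/5)
  u_3 = (4/3, -8/3, 4/3)

Orthogonality check:
  u_2 · u_1 = 0 (should be 0)
  u_3 · u_1 = 0 (should be 0)
  u_3 · u_2 = 0 (should be 0)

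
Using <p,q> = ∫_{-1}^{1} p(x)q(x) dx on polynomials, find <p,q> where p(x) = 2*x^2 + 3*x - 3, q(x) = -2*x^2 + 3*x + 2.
<p,q> = -14/15

Expand the product: p(x)·q(x) = -4*x^4 + 19*x^2 - 3*x - 6.
∫_{-1}^{1} of each monomial x^k gives [2/(k+1) if k even, 0 if k odd]. Integrating term-by-term (or equivalently evaluating the antiderivative F(x) = -4*x^5/5 + 19*x^3/3 - 3*x^2/2 - 6*x at the endpoints):
  F(1) − F(−1) = -59/30 − (-31/30) = -14/15.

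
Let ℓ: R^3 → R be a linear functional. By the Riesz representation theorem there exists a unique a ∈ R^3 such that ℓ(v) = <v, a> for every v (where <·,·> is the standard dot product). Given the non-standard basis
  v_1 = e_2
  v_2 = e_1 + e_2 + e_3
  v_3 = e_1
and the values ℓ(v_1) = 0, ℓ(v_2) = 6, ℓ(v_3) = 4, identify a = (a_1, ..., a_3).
a = (4, 0, 2)

Write a = (a_1, ..., a_3) in the standard basis. For each basis vector v_i, ℓ(v_i) = <v_i, a> is a linear equation in the a_j's. Collect the n equations into a matrix system V a = ℓ, where row i of V is v_i (expressed in the standard basis). Since V is invertible (lower-triangular with 1s on the diagonal, up to permutation), solve by back-substitution:
  V =
[[0, 1, 0],
 [1, 1, 1],
 [1, 0, 0]]
  V a = (0, 6, 4)
Solving gives a = (4, 0, 2).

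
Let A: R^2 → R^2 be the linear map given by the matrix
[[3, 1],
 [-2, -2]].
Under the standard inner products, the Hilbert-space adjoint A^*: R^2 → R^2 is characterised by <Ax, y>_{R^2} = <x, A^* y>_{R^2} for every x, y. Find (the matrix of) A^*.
A^* = A^T =
[[3, -2],
 [1, -2]]

For real matrices with standard dot products, the defining identity <Ax, y> = <x, A^* y> gives (Ax)^T y = x^T (A^*) y, i.e. x^T A^T y = x^T (A^*) y. Since this holds for all x, y, we must have A^* = A^T. Therefore
A^* =
[[3, -2],
 [1, -2]].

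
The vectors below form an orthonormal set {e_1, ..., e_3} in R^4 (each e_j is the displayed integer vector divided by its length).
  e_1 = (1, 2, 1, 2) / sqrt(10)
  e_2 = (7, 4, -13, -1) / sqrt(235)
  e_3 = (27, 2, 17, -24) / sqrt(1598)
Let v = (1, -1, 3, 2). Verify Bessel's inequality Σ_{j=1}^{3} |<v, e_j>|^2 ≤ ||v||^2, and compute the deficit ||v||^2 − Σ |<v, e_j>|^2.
Σ |<v, e_j>|^2 = 174/17; ||v||^2 = 15; deficit = 81/17

Write each e_j = u_j / sqrt(<u_j, u_j>) where u_j is the displayed integer vector. Then <v, e_j> = <v, u_j> / sqrt(<u_j, u_j>), so |<v, e_j>|^2 = <v, u_j>^2 / <u_j, u_j>.
Coefficients: <v, e_1> = 6/sqrt(10), <v, e_2> = -38/sqrt(235), <v, e_3> = 28/sqrt(1598).
Square and sum: Σ |<v, e_j>|^2 = 174/17.
Compute ||v||^2 = v·v = 15.
Deficit = 15 − 174/17 = 81/17 ≥ 0, confirming Bessel's inequality. (The deficit equals ||v − Σ <v,e_j> e_j||^2, the squared distance from v to span{e_j}.)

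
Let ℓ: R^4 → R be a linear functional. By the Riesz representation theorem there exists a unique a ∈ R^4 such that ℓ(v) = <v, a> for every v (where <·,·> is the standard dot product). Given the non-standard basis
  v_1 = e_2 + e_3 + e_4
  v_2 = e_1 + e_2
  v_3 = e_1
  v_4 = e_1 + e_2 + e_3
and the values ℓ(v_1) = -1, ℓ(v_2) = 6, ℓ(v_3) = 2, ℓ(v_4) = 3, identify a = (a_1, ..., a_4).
a = (2, 4, -3, -2)

Write a = (a_1, ..., a_4) in the standard basis. For each basis vector v_i, ℓ(v_i) = <v_i, a> is a linear equation in the a_j's. Collect the n equations into a matrix system V a = ℓ, where row i of V is v_i (expressed in the standard basis). Since V is invertible (lower-triangular with 1s on the diagonal, up to permutation), solve by back-substitution:
  V =
[[0, 1, 1, 1],
 [1, 1, 0, 0],
 [1, 0, 0, 0],
 [1, 1, 1, 0]]
  V a = (-1, 6, 2, 3)
Solving gives a = (2, 4, -3, -2).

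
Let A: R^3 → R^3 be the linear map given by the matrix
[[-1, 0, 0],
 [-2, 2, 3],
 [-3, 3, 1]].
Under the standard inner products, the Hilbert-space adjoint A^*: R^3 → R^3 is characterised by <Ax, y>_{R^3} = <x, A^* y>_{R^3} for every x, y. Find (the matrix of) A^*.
A^* = A^T =
[[-1, -2, -3],
 [0, 2, 3],
 [0, 3, 1]]

For real matrices with standard dot products, the defining identity <Ax, y> = <x, A^* y> gives (Ax)^T y = x^T (A^*) y, i.e. x^T A^T y = x^T (A^*) y. Since this holds for all x, y, we must have A^* = A^T. Therefore
A^* =
[[-1, -2, -3],
 [0, 2, 3],
 [0, 3, 1]].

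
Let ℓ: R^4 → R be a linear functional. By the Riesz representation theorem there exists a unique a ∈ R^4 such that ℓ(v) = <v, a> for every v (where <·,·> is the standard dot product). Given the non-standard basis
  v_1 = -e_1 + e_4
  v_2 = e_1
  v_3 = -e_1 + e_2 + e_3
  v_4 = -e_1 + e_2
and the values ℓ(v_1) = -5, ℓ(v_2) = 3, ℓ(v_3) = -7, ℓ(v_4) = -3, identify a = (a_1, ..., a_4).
a = (3, 0, -4, -2)

Write a = (a_1, ..., a_4) in the standard basis. For each basis vector v_i, ℓ(v_i) = <v_i, a> is a linear equation in the a_j's. Collect the n equations into a matrix system V a = ℓ, where row i of V is v_i (expressed in the standard basis). Since V is invertible (lower-triangular with 1s on the diagonal, up to permutation), solve by back-substitution:
  V =
[[-1, 0, 0, 1],
 [1, 0, 0, 0],
 [-1, 1, 1, 0],
 [-1, 1, 0, 0]]
  V a = (-5, 3, -7, -3)
Solving gives a = (3, 0, -4, -2).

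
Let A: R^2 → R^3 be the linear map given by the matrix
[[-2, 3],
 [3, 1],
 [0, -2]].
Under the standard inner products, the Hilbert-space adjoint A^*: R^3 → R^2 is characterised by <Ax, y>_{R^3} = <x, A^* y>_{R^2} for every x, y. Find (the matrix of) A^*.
A^* = A^T =
[[-2, 3, 0],
 [3, 1, -2]]

For real matrices with standard dot products, the defining identity <Ax, y> = <x, A^* y> gives (Ax)^T y = x^T (A^*) y, i.e. x^T A^T y = x^T (A^*) y. Since this holds for all x, y, we must have A^* = A^T. Therefore
A^* =
[[-2, 3, 0],
 [3, 1, -2]].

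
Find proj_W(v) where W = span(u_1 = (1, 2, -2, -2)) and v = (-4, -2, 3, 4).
proj_W(v) = (-22/13, -44/13, 44/13, 44/13)

Set up U = [u_1 | ... | u_1] ∈ R^(4×1). The projector onto W = col(U) is P = U (U^T U)^(-1) U^T.
Compute U^T U =
  [13],
and U^T v = (-22).
Solve U^T U · c = U^T v for the coefficients: c = (-22/13). The projection is proj_W(v) = U c.
Check: (v - proj_W(v)) · u_1 = 0  (should be 0).
Result: proj_W(v) = (-22/13, -44/13, 44/13, 44/13).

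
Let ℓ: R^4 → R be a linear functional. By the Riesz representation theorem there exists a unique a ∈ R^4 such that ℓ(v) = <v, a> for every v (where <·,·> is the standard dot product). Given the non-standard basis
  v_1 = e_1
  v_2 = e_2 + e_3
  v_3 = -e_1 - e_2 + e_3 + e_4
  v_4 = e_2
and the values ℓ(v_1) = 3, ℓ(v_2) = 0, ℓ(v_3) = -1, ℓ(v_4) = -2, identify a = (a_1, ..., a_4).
a = (3, -2, 2, -2)

Write a = (a_1, ..., a_4) in the standard basis. For each basis vector v_i, ℓ(v_i) = <v_i, a> is a linear equation in the a_j's. Collect the n equations into a matrix system V a = ℓ, where row i of V is v_i (expressed in the standard basis). Since V is invertible (lower-triangular with 1s on the diagonal, up to permutation), solve by back-substitution:
  V =
[[1, 0, 0, 0],
 [0, 1, 1, 0],
 [-1, -1, 1, 1],
 [0, 1, 0, 0]]
  V a = (3, 0, -1, -2)
Solving gives a = (3, -2, 2, -2).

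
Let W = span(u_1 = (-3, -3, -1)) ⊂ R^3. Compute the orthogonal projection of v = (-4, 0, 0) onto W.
proj_W(v) = (-36/19, -36/19, -12/19)

Set up U = [u_1 | ... | u_1] ∈ R^(3×1). The projector onto W = col(U) is P = U (U^T U)^(-1) U^T.
Compute U^T U =
  [19],
and U^T v = (12).
Solve U^T U · c = U^T v for the coefficients: c = (12/19). The projection is proj_W(v) = U c.
Check: (v - proj_W(v)) · u_1 = 0  (should be 0).
Result: proj_W(v) = (-36/19, -36/19, -12/19).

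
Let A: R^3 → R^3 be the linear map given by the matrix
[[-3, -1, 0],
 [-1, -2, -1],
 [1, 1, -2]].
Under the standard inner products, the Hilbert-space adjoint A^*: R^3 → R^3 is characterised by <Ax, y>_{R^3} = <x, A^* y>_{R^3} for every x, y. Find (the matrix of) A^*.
A^* = A^T =
[[-3, -1, 1],
 [-1, -2, 1],
 [0, -1, -2]]

For real matrices with standard dot products, the defining identity <Ax, y> = <x, A^* y> gives (Ax)^T y = x^T (A^*) y, i.e. x^T A^T y = x^T (A^*) y. Since this holds for all x, y, we must have A^* = A^T. Therefore
A^* =
[[-3, -1, 1],
 [-1, -2, 1],
 [0, -1, -2]].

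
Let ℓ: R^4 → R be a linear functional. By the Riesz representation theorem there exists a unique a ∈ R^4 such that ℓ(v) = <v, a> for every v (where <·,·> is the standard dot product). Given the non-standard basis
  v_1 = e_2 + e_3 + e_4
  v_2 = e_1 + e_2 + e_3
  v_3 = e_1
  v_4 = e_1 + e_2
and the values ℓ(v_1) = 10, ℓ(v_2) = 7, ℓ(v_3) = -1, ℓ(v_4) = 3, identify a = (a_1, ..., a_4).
a = (-1, 4, 4, 2)

Write a = (a_1, ..., a_4) in the standard basis. For each basis vector v_i, ℓ(v_i) = <v_i, a> is a linear equation in the a_j's. Collect the n equations into a matrix system V a = ℓ, where row i of V is v_i (expressed in the standard basis). Since V is invertible (lower-triangular with 1s on the diagonal, up to permutation), solve by back-substitution:
  V =
[[0, 1, 1, 1],
 [1, 1, 1, 0],
 [1, 0, 0, 0],
 [1, 1, 0, 0]]
  V a = (10, 7, -1, 3)
Solving gives a = (-1, 4, 4, 2).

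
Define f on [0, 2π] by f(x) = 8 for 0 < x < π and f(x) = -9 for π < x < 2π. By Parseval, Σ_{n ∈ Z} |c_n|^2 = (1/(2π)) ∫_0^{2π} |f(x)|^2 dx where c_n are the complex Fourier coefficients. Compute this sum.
Σ |c_n|^2 = 145/2

Parseval equates the L^2 energy of f (normalised by 1/(2π)) with the ℓ^2 sum of its Fourier coefficients: (1/(2π)) ∫_0^{2π} |f|^2 = Σ |c_n|^2.
Compute the left side: (1/(2π)) [∫_0^π 8^2 dx + ∫_π^{2π} (-9)^2 dx] = (1/(2π)) · (64π + 81π) = (64 + 81)/2 = 145/2.
So Σ_{n ∈ Z} |c_n|^2 = 145/2.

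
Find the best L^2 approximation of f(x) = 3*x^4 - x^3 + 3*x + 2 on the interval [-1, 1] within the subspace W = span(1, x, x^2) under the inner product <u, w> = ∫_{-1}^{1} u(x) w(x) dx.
g(x) = 18*x^2/7 + 12*x/5 + 61/35

The best approximation g ∈ W is the orthogonal projection of f onto W. Writing g = a_0 + a_1 x + a_2 x^2, the coefficients solve the normal equations G · a = b where
  G_{ij} = <φ_i, φ_j> and b_i = <f, φ_i>, with φ_0 = 1, φ_1 = x, φ_2 = x^2.
G =
  [2, 0, 2/3]
  [0, 2/3, 0]
  [2/3, 0, 2/5],
b = (26/5, 8/5, 46/21).
Solving gives a_0 = 61/35, a_1 = 12/5, a_2 = 18/7, so
  g(x) = 18*x^2/7 + 12*x/5 + 61/35.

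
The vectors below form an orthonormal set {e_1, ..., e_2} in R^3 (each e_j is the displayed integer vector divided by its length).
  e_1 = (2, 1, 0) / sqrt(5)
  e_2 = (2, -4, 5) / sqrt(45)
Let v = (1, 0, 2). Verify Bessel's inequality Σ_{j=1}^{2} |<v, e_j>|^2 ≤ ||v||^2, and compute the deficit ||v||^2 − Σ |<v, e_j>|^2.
Σ |<v, e_j>|^2 = 4; ||v||^2 = 5; deficit = 1

Write each e_j = u_j / sqrt(<u_j, u_j>) where u_j is the displayed integer vector. Then <v, e_j> = <v, u_j> / sqrt(<u_j, u_j>), so |<v, e_j>|^2 = <v, u_j>^2 / <u_j, u_j>.
Coefficients: <v, e_1> = 2/sqrt(5), <v, e_2> = 12/sqrt(45).
Square and sum: Σ |<v, e_j>|^2 = 4.
Compute ||v||^2 = v·v = 5.
Deficit = 5 − 4 = 1 ≥ 0, confirming Bessel's inequality. (The deficit equals ||v − Σ <v,e_j> e_j||^2, the squared distance from v to span{e_j}.)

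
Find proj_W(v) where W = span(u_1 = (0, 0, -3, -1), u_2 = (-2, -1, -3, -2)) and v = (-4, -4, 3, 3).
proj_W(v) = (-204/59, -102/59, 243/59, -21/59)

Set up U = [u_1 | ... | u_2] ∈ R^(4×2). The projector onto W = col(U) is P = U (U^T U)^(-1) U^T.
Compute U^T U =
  [10, 11]
  [11, 18],
and U^T v = (-12, -3).
Solve U^T U · c = U^T v for the coefficients: c = (-183/59, 102/59). The projection is proj_W(v) = U c.
Check: (v - proj_W(v)) · u_1 = 0  (should be 0).
Check: (v - proj_W(v)) · u_2 = 0  (should be 0).
Result: proj_W(v) = (-204/59, -102/59, 243/59, -21/59).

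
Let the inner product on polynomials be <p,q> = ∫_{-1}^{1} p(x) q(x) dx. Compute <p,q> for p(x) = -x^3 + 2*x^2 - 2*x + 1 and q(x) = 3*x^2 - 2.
<p,q> = -34/15

Expand the product: p(x)·q(x) = -3*x^5 + 6*x^4 - 4*x^3 - x^2 + 4*x - 2.
∫_{-1}^{1} of each monomial x^k gives [2/(k+1) if k even, 0 if k odd]. Integrating term-by-term (or equivalently evaluating the antiderivative F(x) = -x^6/2 + 6*x^5/5 - x^4 - x^3/3 + 2*x^2 - 2*x at the endpoints):
  F(1) − F(−1) = -19/30 − (49/30) = -34/15.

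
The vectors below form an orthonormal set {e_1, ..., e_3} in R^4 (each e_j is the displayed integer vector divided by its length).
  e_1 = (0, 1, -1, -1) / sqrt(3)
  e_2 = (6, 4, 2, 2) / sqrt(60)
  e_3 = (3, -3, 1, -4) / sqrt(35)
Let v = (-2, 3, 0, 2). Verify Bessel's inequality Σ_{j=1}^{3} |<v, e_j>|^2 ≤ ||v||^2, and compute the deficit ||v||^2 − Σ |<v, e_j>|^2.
Σ |<v, e_j>|^2 = 110/7; ||v||^2 = 17; deficit = 9/7

Write each e_j = u_j / sqrt(<u_j, u_j>) where u_j is the displayed integer vector. Then <v, e_j> = <v, u_j> / sqrt(<u_j, u_j>), so |<v, e_j>|^2 = <v, u_j>^2 / <u_j, u_j>.
Coefficients: <v, e_1> = 1/sqrt(3), <v, e_2> = 4/sqrt(60), <v, e_3> = -23/sqrt(35).
Square and sum: Σ |<v, e_j>|^2 = 110/7.
Compute ||v||^2 = v·v = 17.
Deficit = 17 − 110/7 = 9/7 ≥ 0, confirming Bessel's inequality. (The deficit equals ||v − Σ <v,e_j> e_j||^2, the squared distance from v to span{e_j}.)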